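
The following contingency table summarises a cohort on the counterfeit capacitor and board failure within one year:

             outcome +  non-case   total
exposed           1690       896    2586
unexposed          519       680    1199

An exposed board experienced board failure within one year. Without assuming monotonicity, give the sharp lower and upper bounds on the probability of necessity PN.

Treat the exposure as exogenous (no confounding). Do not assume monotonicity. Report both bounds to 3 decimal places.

p₁ = P(outcome | exposed) = 1690/2586 = 0.65352
p₀ = P(outcome | unexposed) = 519/1199 = 0.43286
Under exogeneity alone the bounds on PN are max{0,(p₁−p₀)/p₁} ≤ PN ≤ min{1,(1−p₀)/p₁}.
  lower = (p₁ − p₀)/p₁ = 0.22066 / 0.65352 ≈ 0.3376
  upper = min{1, (1 − p₀)/p₁} = 0.56714 / 0.65352 ≈ 0.8678

0.338 ≤ PN ≤ 0.868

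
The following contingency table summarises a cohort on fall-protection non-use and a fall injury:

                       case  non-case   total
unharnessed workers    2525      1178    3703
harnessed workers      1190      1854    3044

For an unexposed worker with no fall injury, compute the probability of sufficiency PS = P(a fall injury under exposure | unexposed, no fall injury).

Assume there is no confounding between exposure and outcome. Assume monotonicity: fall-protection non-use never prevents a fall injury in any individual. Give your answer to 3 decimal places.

PS ≈ 0.478

p₁ = P(outcome | exposed) = 2525/3703 = 0.68188
p₀ = P(outcome | unexposed) = 1190/3044 = 0.39093
Under exogeneity and monotonicity, PS = (p₁ − p₀)/(1 − p₀).
PS = (0.68188 − 0.39093) / 0.60907 ≈ 0.4777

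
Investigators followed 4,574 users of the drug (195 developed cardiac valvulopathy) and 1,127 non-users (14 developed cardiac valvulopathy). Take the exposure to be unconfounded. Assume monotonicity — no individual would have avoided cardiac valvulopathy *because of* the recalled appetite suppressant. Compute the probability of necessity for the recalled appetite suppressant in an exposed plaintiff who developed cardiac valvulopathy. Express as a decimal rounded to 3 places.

p₁ = P(outcome | exposed) = 195/4574 = 0.042632
p₀ = P(outcome | unexposed) = 14/1127 = 0.012422
Under exogeneity and monotonicity, PN = (p₁ − p₀) / p₁.
PN = (0.042632 − 0.012422) / 0.042632 = 0.03021 / 0.042632 ≈ 0.7086

PN ≈ 0.709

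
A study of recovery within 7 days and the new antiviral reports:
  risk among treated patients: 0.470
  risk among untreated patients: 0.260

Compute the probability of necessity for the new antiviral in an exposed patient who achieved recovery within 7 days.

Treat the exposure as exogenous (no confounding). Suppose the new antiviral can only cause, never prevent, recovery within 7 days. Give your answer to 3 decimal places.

PN ≈ 0.447

Let p₁ = 0.47, p₀ = 0.26.
Under exogeneity and monotonicity, PN = (p₁ − p₀) / p₁.
PN = (0.47 − 0.26) / 0.47 = 0.21 / 0.47 ≈ 0.4468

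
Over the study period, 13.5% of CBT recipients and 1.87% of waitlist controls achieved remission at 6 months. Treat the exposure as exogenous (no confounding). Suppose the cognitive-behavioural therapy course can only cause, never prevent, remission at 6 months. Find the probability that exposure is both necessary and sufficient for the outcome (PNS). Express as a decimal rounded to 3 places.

p₁ = 0.135, p₀ = 0.0187.
Under exogeneity and monotonicity, PNS = p₁ − p₀.
PNS = 0.135 − 0.0187 = 0.1163

PNS ≈ 0.116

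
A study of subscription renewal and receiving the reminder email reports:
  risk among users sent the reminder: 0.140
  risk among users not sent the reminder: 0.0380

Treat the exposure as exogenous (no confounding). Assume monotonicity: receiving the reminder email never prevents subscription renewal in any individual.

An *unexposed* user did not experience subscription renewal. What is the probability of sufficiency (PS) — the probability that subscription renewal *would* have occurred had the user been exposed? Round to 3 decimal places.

PS ≈ 0.106

Let p₁ = 0.14, p₀ = 0.038.
Under exogeneity and monotonicity, PS = (p₁ − p₀) / (1 − p₀).
PS = (0.14 − 0.038) / (1 − 0.038) = 0.102 / 0.962 ≈ 0.1060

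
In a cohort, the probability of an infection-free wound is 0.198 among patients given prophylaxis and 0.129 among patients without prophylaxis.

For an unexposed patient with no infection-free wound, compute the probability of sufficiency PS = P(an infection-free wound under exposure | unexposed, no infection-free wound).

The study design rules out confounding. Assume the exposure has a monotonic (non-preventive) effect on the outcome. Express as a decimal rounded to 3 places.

Let p₁ = 0.198, p₀ = 0.129.
Under exogeneity and monotonicity, PS = (p₁ − p₀) / (1 − p₀).
PS = (0.198 − 0.129) / (1 − 0.129) = 0.069 / 0.871 ≈ 0.0792

PS ≈ 0.079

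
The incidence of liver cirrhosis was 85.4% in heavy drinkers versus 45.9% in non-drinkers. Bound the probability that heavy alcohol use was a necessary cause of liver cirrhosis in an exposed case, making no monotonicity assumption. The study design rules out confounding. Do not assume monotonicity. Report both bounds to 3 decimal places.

0.463 ≤ PN ≤ 0.633

p₁ = 0.854, p₀ = 0.459.
Under exogeneity alone the bounds on PN are max{0,(p₁−p₀)/p₁} ≤ PN ≤ min{1,(1−p₀)/p₁}.
  lower = (p₁ − p₀)/p₁ = 0.395 / 0.854 ≈ 0.4625
  upper = min{1, (1 − p₀)/p₁} = 0.541 / 0.854 ≈ 0.6335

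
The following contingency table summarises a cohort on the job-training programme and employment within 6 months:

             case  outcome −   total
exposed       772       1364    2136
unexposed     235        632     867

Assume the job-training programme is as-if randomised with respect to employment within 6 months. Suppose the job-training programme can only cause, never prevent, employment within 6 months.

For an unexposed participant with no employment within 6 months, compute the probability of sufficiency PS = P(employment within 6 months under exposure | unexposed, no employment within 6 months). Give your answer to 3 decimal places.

p₁ = P(outcome | exposed) = 772/2136 = 0.36142
p₀ = P(outcome | unexposed) = 235/867 = 0.27105
Under exogeneity and monotonicity, PS = (p₁ − p₀)/(1 − p₀).
PS = (0.36142 − 0.27105) / 0.72895 ≈ 0.1240

PS ≈ 0.124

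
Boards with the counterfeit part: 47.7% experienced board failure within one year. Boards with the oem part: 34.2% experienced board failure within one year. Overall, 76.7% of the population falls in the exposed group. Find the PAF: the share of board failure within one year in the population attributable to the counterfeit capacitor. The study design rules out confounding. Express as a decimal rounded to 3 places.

PAF ≈ 0.232

p₁ = 0.477, p₀ = 0.342.
Overall risk P(Y=1) = π·p₁ + (1−π)·p₀ = 0.767×0.477 + 0.233×0.342 = 0.44555.
Under exogeneity, PAF = [P(Y=1) − p₀] / P(Y=1).
PAF = (0.44555 − 0.342) / 0.44555 ≈ 0.2324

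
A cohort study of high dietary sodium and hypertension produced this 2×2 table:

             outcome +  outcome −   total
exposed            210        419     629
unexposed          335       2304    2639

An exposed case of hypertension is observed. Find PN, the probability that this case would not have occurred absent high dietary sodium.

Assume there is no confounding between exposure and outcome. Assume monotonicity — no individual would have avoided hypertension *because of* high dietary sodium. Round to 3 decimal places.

p₁ = P(outcome | exposed) = 210/629 = 0.33386
p₀ = P(outcome | unexposed) = 335/2639 = 0.12694
Under exogeneity and monotonicity, PN = (p₁ − p₀)/p₁.
PN = (0.33386 − 0.12694) / 0.33386 ≈ 0.6198

PN ≈ 0.620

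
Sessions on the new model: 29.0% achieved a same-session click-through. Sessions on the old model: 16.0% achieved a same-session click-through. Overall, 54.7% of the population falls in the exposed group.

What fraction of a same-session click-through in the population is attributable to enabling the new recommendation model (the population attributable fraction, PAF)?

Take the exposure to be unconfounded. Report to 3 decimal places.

PAF ≈ 0.308

p₁ = 0.29, p₀ = 0.16.
Overall risk P(Y=1) = π·p₁ + (1−π)·p₀ = 0.547×0.29 + 0.453×0.16 = 0.23111.
Under exogeneity, PAF = [P(Y=1) − p₀] / P(Y=1).
PAF = (0.23111 − 0.16) / 0.23111 ≈ 0.3077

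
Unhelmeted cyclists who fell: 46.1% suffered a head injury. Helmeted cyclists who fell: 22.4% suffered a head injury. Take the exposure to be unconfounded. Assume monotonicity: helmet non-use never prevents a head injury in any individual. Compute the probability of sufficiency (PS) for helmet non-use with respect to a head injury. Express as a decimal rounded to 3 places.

p₁ = 0.461, p₀ = 0.224.
Under exogeneity and monotonicity, PS = (p₁ − p₀) / (1 − p₀).
PS = (0.461 − 0.224) / (1 − 0.224) = 0.237 / 0.776 ≈ 0.3054

PS ≈ 0.305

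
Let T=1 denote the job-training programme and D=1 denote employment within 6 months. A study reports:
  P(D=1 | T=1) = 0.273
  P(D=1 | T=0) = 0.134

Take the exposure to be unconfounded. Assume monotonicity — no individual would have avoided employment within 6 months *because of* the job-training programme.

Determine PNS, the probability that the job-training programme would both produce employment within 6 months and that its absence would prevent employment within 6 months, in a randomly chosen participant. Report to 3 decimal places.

PNS ≈ 0.139

Let p₁ = 0.273, p₀ = 0.134.
Under exogeneity and monotonicity, PNS = p₁ − p₀.
PNS = 0.273 − 0.134 = 0.139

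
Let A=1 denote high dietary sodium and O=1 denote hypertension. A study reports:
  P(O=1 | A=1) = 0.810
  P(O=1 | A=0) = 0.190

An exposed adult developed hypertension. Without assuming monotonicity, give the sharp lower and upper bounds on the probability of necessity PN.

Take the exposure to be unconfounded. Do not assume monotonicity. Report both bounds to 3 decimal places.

Let p₁ = 0.81, p₀ = 0.19.
Under exogeneity alone the bounds on PN are max{0,(p₁−p₀)/p₁} ≤ PN ≤ min{1,(1−p₀)/p₁}.
  lower = (p₁ − p₀)/p₁ = 0.62 / 0.81 ≈ 0.7654
  upper = min{1, (1 − p₀)/p₁} = 0.81 / 0.81 ≈ 1.0000

0.765 ≤ PN ≤ 1.000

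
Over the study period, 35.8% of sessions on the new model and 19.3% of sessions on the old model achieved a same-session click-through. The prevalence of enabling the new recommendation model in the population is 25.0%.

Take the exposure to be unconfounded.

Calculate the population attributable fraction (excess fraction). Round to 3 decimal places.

p₁ = 0.358, p₀ = 0.193.
Overall risk P(Y=1) = π·p₁ + (1−π)·p₀ = 0.25×0.358 + 0.75×0.193 = 0.23425.
Under exogeneity, PAF = [P(Y=1) − p₀] / P(Y=1).
PAF = (0.23425 − 0.193) / 0.23425 ≈ 0.1761

PAF ≈ 0.176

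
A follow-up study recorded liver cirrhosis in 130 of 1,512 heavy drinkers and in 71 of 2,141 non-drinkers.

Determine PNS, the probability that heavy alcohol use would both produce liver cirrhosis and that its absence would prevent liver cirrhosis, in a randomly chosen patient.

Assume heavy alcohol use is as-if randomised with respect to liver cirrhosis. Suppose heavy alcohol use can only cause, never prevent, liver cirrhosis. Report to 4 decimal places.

p₁ = P(outcome | exposed) = 130/1512 = 0.085979
p₀ = P(outcome | unexposed) = 71/2141 = 0.033162
Under exogeneity and monotonicity, PNS = p₁ − p₀.
PNS = 0.085979 − 0.033162 = 0.052817

PNS ≈ 0.0528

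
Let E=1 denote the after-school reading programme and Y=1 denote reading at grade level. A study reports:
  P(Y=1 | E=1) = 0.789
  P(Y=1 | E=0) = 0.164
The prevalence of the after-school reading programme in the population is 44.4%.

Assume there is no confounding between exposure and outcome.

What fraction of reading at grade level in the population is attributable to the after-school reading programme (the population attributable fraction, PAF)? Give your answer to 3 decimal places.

Let p₁ = 0.789, p₀ = 0.164.
Overall risk P(Y=1) = π·p₁ + (1−π)·p₀ = 0.444×0.789 + 0.556×0.164 = 0.4415.
Under exogeneity, PAF = [P(Y=1) − p₀] / P(Y=1).
PAF = (0.4415 − 0.164) / 0.4415 ≈ 0.6285

PAF ≈ 0.629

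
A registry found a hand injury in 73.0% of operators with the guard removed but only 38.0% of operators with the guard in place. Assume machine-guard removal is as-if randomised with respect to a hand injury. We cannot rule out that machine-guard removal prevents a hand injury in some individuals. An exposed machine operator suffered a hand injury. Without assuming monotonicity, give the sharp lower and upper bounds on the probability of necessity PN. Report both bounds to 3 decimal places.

p₁ = 0.73, p₀ = 0.38.
Under exogeneity alone the bounds on PN are max{0,(p₁−p₀)/p₁} ≤ PN ≤ min{1,(1−p₀)/p₁}.
  lower = (p₁ − p₀)/p₁ = 0.35 / 0.73 ≈ 0.4795
  upper = min{1, (1 − p₀)/p₁} = 0.62 / 0.73 ≈ 0.8493

0.479 ≤ PN ≤ 0.849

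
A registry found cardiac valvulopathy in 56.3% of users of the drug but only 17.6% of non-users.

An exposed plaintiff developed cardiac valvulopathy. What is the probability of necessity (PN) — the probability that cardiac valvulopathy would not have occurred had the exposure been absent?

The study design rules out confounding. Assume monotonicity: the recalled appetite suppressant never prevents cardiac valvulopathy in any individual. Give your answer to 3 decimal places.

PN ≈ 0.687

p₁ = 0.563, p₀ = 0.176.
Under exogeneity and monotonicity, PN = (p₁ − p₀) / p₁.
PN = (0.563 − 0.176) / 0.563 = 0.387 / 0.563 ≈ 0.6874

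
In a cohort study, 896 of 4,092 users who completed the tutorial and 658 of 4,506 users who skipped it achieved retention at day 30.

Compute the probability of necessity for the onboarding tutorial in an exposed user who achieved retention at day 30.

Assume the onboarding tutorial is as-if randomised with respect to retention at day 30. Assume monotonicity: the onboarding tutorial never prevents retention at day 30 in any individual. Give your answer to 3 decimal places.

PN ≈ 0.333

p₁ = P(outcome | exposed) = 896/4092 = 0.21896
p₀ = P(outcome | unexposed) = 658/4506 = 0.14603
Under exogeneity and monotonicity, PN = (p₁ − p₀) / p₁.
PN = (0.21896 − 0.14603) / 0.21896 = 0.072936 / 0.21896 ≈ 0.3331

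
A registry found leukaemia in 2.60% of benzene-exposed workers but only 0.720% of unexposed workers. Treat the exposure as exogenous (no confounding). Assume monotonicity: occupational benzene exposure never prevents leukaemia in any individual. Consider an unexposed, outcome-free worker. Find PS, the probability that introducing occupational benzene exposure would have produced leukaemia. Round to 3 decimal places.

p₁ = 0.026, p₀ = 0.0072.
Under exogeneity and monotonicity, PS = (p₁ − p₀) / (1 − p₀).
PS = (0.026 − 0.0072) / (1 − 0.0072) = 0.0188 / 0.9928 ≈ 0.0189

PS ≈ 0.019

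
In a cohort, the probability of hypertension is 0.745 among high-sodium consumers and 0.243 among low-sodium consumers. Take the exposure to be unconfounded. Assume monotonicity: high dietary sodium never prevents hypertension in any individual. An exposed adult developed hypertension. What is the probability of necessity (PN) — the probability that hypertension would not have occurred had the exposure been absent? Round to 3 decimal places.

PN ≈ 0.674

Let p₁ = 0.745, p₀ = 0.243.
Under exogeneity and monotonicity, PN = (p₁ − p₀) / p₁.
PN = (0.745 − 0.243) / 0.745 = 0.502 / 0.745 ≈ 0.6738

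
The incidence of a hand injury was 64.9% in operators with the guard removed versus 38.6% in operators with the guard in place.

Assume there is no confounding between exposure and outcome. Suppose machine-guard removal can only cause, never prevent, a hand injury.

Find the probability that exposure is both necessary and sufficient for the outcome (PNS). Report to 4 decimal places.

p₁ = 0.649, p₀ = 0.386.
Under exogeneity and monotonicity, PNS = p₁ − p₀.
PNS = 0.649 − 0.386 = 0.263

PNS ≈ 0.2630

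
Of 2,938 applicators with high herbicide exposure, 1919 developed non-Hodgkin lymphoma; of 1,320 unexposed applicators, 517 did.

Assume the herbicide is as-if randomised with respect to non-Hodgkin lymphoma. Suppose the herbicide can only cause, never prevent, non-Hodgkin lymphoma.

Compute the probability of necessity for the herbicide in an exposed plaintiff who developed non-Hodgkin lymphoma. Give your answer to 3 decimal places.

PN ≈ 0.400

p₁ = P(outcome | exposed) = 1919/2938 = 0.65317
p₀ = P(outcome | unexposed) = 517/1320 = 0.39167
Under exogeneity and monotonicity, PN = (p₁ − p₀) / p₁.
PN = (0.65317 − 0.39167) / 0.65317 = 0.2615 / 0.65317 ≈ 0.4004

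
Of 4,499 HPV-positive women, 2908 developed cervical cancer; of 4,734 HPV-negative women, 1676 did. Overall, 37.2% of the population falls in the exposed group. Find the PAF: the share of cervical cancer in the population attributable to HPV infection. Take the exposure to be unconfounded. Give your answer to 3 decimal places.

p₁ = P(outcome | exposed) = 2908/4499 = 0.64637
p₀ = P(outcome | unexposed) = 1676/4734 = 0.35403
Overall risk P(Y=1) = π·p₁ + (1−π)·p₀ = 0.372×0.64637 + 0.628×0.35403 = 0.46278.
Under exogeneity, PAF = [P(Y=1) − p₀] / P(Y=1).
PAF = (0.46278 − 0.35403) / 0.46278 ≈ 0.2350

PAF ≈ 0.235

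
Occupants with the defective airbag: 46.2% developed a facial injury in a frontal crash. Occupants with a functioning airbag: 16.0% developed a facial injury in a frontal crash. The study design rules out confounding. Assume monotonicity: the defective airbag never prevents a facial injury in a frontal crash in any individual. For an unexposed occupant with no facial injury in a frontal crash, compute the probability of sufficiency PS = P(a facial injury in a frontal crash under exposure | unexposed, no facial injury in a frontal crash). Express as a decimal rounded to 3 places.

PS ≈ 0.360

p₁ = 0.462, p₀ = 0.16.
Under exogeneity and monotonicity, PS = (p₁ − p₀) / (1 − p₀).
PS = (0.462 − 0.16) / (1 − 0.16) = 0.302 / 0.84 ≈ 0.3595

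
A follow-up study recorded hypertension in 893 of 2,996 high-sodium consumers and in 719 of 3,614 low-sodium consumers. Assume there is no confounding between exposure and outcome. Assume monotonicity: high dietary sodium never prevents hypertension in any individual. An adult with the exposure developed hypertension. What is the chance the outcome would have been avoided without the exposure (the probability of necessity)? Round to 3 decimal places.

PN ≈ 0.333

p₁ = P(outcome | exposed) = 893/2996 = 0.29806
p₀ = P(outcome | unexposed) = 719/3614 = 0.19895
Under exogeneity and monotonicity, PN = (p₁ − p₀) / p₁.
PN = (0.29806 − 0.19895) / 0.29806 = 0.099116 / 0.29806 ≈ 0.3325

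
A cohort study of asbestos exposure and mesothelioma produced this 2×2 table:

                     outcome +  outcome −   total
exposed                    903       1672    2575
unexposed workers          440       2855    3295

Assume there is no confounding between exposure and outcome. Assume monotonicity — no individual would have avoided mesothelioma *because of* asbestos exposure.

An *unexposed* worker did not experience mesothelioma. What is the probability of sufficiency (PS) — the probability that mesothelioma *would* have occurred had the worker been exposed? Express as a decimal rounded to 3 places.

p₁ = P(outcome | exposed) = 903/2575 = 0.35068
p₀ = P(outcome | unexposed) = 440/3295 = 0.13354
Under exogeneity and monotonicity, PS = (p₁ − p₀)/(1 − p₀).
PS = (0.35068 − 0.13354) / 0.86646 ≈ 0.2506

PS ≈ 0.251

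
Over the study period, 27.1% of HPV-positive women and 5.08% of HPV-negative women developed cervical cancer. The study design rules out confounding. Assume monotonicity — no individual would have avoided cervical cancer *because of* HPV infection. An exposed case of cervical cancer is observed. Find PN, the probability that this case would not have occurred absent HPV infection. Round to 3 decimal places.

p₁ = 0.271, p₀ = 0.0508.
Under exogeneity and monotonicity, PN = (p₁ − p₀) / p₁.
PN = (0.271 − 0.0508) / 0.271 = 0.2202 / 0.271 ≈ 0.8125

PN ≈ 0.813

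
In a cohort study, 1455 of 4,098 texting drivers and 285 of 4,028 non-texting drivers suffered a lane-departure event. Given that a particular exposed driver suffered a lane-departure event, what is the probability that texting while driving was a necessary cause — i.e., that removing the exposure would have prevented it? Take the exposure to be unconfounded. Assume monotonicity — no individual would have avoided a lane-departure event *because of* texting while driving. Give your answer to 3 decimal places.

PN ≈ 0.801

p₁ = P(outcome | exposed) = 1455/4098 = 0.35505
p₀ = P(outcome | unexposed) = 285/4028 = 0.070755
Under exogeneity and monotonicity, PN = (p₁ − p₀) / p₁.
PN = (0.35505 − 0.070755) / 0.35505 = 0.2843 / 0.35505 ≈ 0.8007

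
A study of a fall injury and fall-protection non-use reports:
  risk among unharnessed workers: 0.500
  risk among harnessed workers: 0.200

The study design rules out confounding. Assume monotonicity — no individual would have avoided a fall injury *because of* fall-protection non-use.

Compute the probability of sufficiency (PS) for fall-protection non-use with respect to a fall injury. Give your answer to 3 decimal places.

Let p₁ = 0.5, p₀ = 0.2.
Under exogeneity and monotonicity, PS = (p₁ − p₀) / (1 − p₀).
PS = (0.5 − 0.2) / (1 − 0.2) = 0.3 / 0.8 ≈ 0.3750

PS ≈ 0.375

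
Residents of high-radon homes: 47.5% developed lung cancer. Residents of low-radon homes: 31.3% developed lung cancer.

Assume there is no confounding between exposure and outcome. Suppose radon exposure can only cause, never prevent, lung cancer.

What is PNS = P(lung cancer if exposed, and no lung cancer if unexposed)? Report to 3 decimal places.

PNS ≈ 0.162

p₁ = 0.475, p₀ = 0.313.
Under exogeneity and monotonicity, PNS = p₁ − p₀.
PNS = 0.475 − 0.313 = 0.162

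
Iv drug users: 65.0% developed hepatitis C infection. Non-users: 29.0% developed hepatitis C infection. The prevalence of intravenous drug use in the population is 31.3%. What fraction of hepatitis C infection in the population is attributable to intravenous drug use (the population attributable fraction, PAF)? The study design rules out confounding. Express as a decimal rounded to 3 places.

PAF ≈ 0.280

p₁ = 0.65, p₀ = 0.29.
Overall risk P(Y=1) = π·p₁ + (1−π)·p₀ = 0.313×0.65 + 0.687×0.29 = 0.40268.
Under exogeneity, PAF = [P(Y=1) − p₀] / P(Y=1).
PAF = (0.40268 − 0.29) / 0.40268 ≈ 0.2798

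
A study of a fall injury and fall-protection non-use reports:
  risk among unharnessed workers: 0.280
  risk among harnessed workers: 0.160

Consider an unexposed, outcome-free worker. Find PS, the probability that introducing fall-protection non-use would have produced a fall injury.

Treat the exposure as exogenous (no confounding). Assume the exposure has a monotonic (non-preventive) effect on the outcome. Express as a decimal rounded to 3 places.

Let p₁ = 0.28, p₀ = 0.16.
Under exogeneity and monotonicity, PS = (p₁ − p₀) / (1 − p₀).
PS = (0.28 − 0.16) / (1 − 0.16) = 0.12 / 0.84 ≈ 0.1429

PS ≈ 0.143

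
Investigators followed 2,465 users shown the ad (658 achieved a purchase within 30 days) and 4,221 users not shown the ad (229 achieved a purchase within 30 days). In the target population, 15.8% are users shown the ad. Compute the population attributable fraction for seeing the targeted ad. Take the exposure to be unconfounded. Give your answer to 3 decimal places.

p₁ = P(outcome | exposed) = 658/2465 = 0.26694
p₀ = P(outcome | unexposed) = 229/4221 = 0.054253
Overall risk P(Y=1) = π·p₁ + (1−π)·p₀ = 0.158×0.26694 + 0.842×0.054253 = 0.087857.
Under exogeneity, PAF = [P(Y=1) − p₀] / P(Y=1).
PAF = (0.087857 − 0.054253) / 0.087857 ≈ 0.3825

PAF ≈ 0.382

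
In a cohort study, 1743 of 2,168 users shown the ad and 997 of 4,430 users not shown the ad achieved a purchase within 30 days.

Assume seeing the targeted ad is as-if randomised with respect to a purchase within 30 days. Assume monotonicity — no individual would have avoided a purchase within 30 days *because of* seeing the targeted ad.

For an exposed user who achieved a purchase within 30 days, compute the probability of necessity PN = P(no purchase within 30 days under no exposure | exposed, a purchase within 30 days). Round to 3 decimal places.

PN ≈ 0.720

p₁ = P(outcome | exposed) = 1743/2168 = 0.80397
p₀ = P(outcome | unexposed) = 997/4430 = 0.22506
Under exogeneity and monotonicity, PN = (p₁ − p₀) / p₁.
PN = (0.80397 − 0.22506) / 0.80397 = 0.57891 / 0.80397 ≈ 0.7201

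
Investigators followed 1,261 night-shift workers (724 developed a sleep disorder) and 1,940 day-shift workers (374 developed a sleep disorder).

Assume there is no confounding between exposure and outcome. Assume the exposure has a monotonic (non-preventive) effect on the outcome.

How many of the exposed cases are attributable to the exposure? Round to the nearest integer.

p₁ = P(outcome | exposed) = 724/1261 = 0.57415
p₀ = P(outcome | unexposed) = 374/1940 = 0.19278
PN = (p₁ − p₀)/p₁ = (0.57415 − 0.19278) / 0.57415 ≈ 0.66423.
Attributable cases ≈ PN × (exposed cases) = 0.66423 × 724 ≈ 480.90.

about 481 cases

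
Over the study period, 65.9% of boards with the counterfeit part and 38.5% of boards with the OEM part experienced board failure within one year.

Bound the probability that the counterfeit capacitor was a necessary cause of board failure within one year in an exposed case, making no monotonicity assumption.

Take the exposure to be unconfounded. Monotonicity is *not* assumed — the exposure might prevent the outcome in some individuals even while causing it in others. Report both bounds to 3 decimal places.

0.416 ≤ PN ≤ 0.933

p₁ = 0.659, p₀ = 0.385.
Under exogeneity alone the bounds on PN are max{0,(p₁−p₀)/p₁} ≤ PN ≤ min{1,(1−p₀)/p₁}.
  lower = (p₁ − p₀)/p₁ = 0.274 / 0.659 ≈ 0.4158
  upper = min{1, (1 − p₀)/p₁} = 0.615 / 0.659 ≈ 0.9332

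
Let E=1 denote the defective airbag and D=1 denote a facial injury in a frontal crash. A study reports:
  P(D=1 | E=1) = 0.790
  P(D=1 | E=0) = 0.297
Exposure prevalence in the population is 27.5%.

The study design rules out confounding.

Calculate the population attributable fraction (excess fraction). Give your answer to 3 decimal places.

PAF ≈ 0.313

Let p₁ = 0.79, p₀ = 0.297.
Overall risk P(Y=1) = π·p₁ + (1−π)·p₀ = 0.275×0.79 + 0.725×0.297 = 0.43258.
Under exogeneity, PAF = [P(Y=1) − p₀] / P(Y=1).
PAF = (0.43258 − 0.297) / 0.43258 ≈ 0.3134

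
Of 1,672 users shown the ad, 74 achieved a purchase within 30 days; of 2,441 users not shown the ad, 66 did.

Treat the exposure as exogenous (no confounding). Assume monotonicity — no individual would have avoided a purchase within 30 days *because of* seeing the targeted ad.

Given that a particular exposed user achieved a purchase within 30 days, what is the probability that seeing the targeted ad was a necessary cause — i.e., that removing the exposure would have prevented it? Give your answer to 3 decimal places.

PN ≈ 0.389

p₁ = P(outcome | exposed) = 74/1672 = 0.044258
p₀ = P(outcome | unexposed) = 66/2441 = 0.027038
Under exogeneity and monotonicity, PN = (p₁ − p₀) / p₁.
PN = (0.044258 − 0.027038) / 0.044258 = 0.01722 / 0.044258 ≈ 0.3891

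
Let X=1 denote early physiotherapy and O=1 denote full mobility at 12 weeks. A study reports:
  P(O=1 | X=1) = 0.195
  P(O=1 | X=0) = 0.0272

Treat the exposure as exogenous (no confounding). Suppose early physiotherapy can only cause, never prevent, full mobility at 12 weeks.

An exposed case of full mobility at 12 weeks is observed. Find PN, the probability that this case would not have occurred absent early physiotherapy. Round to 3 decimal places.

Let p₁ = 0.195, p₀ = 0.0272.
Under exogeneity and monotonicity, PN = (p₁ − p₀) / p₁.
PN = (0.195 − 0.0272) / 0.195 = 0.1678 / 0.195 ≈ 0.8605

PN ≈ 0.861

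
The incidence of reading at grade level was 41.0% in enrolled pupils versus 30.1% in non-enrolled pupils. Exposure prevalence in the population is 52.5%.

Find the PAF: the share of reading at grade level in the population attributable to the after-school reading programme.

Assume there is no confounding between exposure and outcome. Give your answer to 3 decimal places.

PAF ≈ 0.160

p₁ = 0.41, p₀ = 0.301.
Overall risk P(Y=1) = π·p₁ + (1−π)·p₀ = 0.525×0.41 + 0.475×0.301 = 0.35823.
Under exogeneity, PAF = [P(Y=1) − p₀] / P(Y=1).
PAF = (0.35823 − 0.301) / 0.35823 ≈ 0.1597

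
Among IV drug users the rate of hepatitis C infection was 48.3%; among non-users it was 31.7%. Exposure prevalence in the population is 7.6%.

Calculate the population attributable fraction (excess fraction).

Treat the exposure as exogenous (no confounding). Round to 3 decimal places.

PAF ≈ 0.038

p₁ = 0.483, p₀ = 0.317.
Overall risk P(Y=1) = π·p₁ + (1−π)·p₀ = 0.076×0.483 + 0.924×0.317 = 0.32962.
Under exogeneity, PAF = [P(Y=1) − p₀] / P(Y=1).
PAF = (0.32962 − 0.317) / 0.32962 ≈ 0.0383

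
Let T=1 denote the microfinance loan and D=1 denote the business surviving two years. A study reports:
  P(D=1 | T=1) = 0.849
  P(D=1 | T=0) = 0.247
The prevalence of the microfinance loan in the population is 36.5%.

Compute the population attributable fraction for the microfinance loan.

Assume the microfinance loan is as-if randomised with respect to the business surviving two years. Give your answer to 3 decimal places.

PAF ≈ 0.471

Let p₁ = 0.849, p₀ = 0.247.
Overall risk P(Y=1) = π·p₁ + (1−π)·p₀ = 0.365×0.849 + 0.635×0.247 = 0.46673.
Under exogeneity, PAF = [P(Y=1) − p₀] / P(Y=1).
PAF = (0.46673 − 0.247) / 0.46673 ≈ 0.4708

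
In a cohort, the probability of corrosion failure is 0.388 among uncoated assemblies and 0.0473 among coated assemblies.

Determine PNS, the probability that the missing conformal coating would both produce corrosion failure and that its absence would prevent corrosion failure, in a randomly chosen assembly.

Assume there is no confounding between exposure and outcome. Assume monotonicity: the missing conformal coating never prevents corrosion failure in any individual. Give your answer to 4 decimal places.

PNS ≈ 0.3407

Let p₁ = 0.388, p₀ = 0.0473.
Under exogeneity and monotonicity, PNS = p₁ − p₀.
PNS = 0.388 − 0.0473 = 0.3407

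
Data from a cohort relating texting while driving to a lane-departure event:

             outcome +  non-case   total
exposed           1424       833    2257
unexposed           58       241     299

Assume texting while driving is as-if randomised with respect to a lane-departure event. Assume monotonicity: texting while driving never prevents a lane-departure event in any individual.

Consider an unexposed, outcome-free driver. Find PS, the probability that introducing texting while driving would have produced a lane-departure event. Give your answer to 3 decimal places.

p₁ = P(outcome | exposed) = 1424/2257 = 0.63093
p₀ = P(outcome | unexposed) = 58/299 = 0.19398
Under exogeneity and monotonicity, PS = (p₁ − p₀) / (1 − p₀).
PS = (0.63093 − 0.19398) / (1 − 0.19398) = 0.43695 / 0.80602 ≈ 0.5421

PS ≈ 0.542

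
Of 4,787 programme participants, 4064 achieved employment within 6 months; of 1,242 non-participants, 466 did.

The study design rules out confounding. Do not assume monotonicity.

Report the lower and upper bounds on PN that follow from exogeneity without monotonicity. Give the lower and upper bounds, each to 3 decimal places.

p₁ = P(outcome | exposed) = 4064/4787 = 0.84897
p₀ = P(outcome | unexposed) = 466/1242 = 0.3752
Under exogeneity alone the bounds on PN are max{0,(p₁−p₀)/p₁} ≤ PN ≤ min{1,(1−p₀)/p₁}.
  lower = (p₁ − p₀)/p₁ = 0.47376 / 0.84897 ≈ 0.5580
  upper = min{1, (1 − p₀)/p₁} = 0.6248 / 0.84897 ≈ 0.7360

0.558 ≤ PN ≤ 0.736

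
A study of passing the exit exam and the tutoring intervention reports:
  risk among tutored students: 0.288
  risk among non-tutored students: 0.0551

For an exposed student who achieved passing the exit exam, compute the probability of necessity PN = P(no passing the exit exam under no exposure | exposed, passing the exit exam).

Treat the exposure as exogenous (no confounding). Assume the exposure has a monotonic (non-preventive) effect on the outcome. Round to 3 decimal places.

Let p₁ = 0.288, p₀ = 0.0551.
Under exogeneity and monotonicity, PN = (p₁ − p₀) / p₁.
PN = (0.288 − 0.0551) / 0.288 = 0.2329 / 0.288 ≈ 0.8087

PN ≈ 0.809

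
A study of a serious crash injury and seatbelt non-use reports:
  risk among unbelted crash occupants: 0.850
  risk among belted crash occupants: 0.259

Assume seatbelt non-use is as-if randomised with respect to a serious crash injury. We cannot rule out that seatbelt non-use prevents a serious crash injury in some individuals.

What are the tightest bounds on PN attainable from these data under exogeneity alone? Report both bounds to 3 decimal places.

0.695 ≤ PN ≤ 0.872

Let p₁ = 0.85, p₀ = 0.259.
Under exogeneity alone the bounds on PN are max{0,(p₁−p₀)/p₁} ≤ PN ≤ min{1,(1−p₀)/p₁}.
  lower = (p₁ − p₀)/p₁ = 0.591 / 0.85 ≈ 0.6953
  upper = min{1, (1 − p₀)/p₁} = 0.741 / 0.85 ≈ 0.8718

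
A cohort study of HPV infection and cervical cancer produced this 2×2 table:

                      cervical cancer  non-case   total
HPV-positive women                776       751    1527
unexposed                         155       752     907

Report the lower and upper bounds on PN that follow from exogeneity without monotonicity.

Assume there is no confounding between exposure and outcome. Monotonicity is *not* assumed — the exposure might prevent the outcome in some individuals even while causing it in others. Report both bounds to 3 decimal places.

0.664 ≤ PN ≤ 1.000

p₁ = P(outcome | exposed) = 776/1527 = 0.50819
p₀ = P(outcome | unexposed) = 155/907 = 0.17089
Under exogeneity alone the bounds on PN are max{0,(p₁−p₀)/p₁} ≤ PN ≤ min{1,(1−p₀)/p₁}.
  lower = (p₁ − p₀)/p₁ = 0.33729 / 0.50819 ≈ 0.6637
  upper = min{1, (1 − p₀)/p₁} = 0.82911 / 0.50819 ≈ 1.6315 → capped at 1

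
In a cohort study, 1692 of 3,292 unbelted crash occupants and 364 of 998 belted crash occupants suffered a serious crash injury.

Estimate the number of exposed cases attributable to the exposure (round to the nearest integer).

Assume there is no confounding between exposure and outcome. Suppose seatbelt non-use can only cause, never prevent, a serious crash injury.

about 491 cases

p₁ = P(outcome | exposed) = 1692/3292 = 0.51397
p₀ = P(outcome | unexposed) = 364/998 = 0.36473
PN = (p₁ − p₀)/p₁ = (0.51397 − 0.36473) / 0.51397 ≈ 0.29037.
Attributable cases ≈ PN × (exposed cases) = 0.29037 × 1692 ≈ 491.31.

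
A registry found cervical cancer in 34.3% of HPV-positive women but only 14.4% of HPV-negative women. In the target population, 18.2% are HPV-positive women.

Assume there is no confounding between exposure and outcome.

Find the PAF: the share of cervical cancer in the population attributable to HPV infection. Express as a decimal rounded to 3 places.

p₁ = 0.343, p₀ = 0.144.
Overall risk P(Y=1) = π·p₁ + (1−π)·p₀ = 0.182×0.343 + 0.818×0.144 = 0.18022.
Under exogeneity, PAF = [P(Y=1) − p₀] / P(Y=1).
PAF = (0.18022 − 0.144) / 0.18022 ≈ 0.2010

PAF ≈ 0.201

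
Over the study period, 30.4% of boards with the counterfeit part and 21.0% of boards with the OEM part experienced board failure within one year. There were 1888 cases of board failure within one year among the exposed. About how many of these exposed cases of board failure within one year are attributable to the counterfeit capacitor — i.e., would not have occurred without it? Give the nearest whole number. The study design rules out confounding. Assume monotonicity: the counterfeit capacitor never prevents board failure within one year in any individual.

about 584 cases

p₁ = 0.304, p₀ = 0.21.
PN = (p₁ − p₀)/p₁ = (0.304 − 0.21) / 0.304 ≈ 0.30921.
Attributable cases ≈ PN × (exposed cases) = 0.30921 × 1888 ≈ 583.79.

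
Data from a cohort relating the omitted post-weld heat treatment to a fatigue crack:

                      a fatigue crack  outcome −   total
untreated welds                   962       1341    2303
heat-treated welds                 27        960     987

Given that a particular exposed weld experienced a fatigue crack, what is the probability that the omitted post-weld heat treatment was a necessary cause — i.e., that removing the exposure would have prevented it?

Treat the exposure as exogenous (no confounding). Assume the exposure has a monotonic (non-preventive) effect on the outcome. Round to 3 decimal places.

PN ≈ 0.935

p₁ = P(outcome | exposed) = 962/2303 = 0.41772
p₀ = P(outcome | unexposed) = 27/987 = 0.027356
Under exogeneity and monotonicity, PN = (p₁ − p₀)/p₁.
PN = (0.41772 − 0.027356) / 0.41772 ≈ 0.9345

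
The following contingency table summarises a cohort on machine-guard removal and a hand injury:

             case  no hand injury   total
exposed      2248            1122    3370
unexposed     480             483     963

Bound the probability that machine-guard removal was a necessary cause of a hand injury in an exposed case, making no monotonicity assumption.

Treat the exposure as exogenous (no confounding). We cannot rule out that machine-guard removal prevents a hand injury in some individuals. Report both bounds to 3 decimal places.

p₁ = P(outcome | exposed) = 2248/3370 = 0.66706
p₀ = P(outcome | unexposed) = 480/963 = 0.49844
Under exogeneity alone the bounds on PN are max{0,(p₁−p₀)/p₁} ≤ PN ≤ min{1,(1−p₀)/p₁}.
  lower = (p₁ − p₀)/p₁ = 0.16862 / 0.66706 ≈ 0.2528
  upper = min{1, (1 − p₀)/p₁} = 0.50156 / 0.66706 ≈ 0.7519

0.253 ≤ PN ≤ 0.752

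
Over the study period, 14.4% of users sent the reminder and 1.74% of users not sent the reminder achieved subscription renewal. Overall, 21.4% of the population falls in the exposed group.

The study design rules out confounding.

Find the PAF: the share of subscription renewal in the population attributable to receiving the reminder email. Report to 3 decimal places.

PAF ≈ 0.609

p₁ = 0.144, p₀ = 0.0174.
Overall risk P(Y=1) = π·p₁ + (1−π)·p₀ = 0.214×0.144 + 0.786×0.0174 = 0.044492.
Under exogeneity, PAF = [P(Y=1) − p₀] / P(Y=1).
PAF = (0.044492 − 0.0174) / 0.044492 ≈ 0.6089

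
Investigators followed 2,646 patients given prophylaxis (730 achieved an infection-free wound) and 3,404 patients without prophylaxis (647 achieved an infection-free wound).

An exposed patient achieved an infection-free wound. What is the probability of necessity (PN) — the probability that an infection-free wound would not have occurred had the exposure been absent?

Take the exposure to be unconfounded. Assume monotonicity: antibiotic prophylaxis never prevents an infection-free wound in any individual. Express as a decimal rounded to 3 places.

p₁ = P(outcome | exposed) = 730/2646 = 0.27589
p₀ = P(outcome | unexposed) = 647/3404 = 0.19007
Under exogeneity and monotonicity, PN = (p₁ − p₀) / p₁.
PN = (0.27589 − 0.19007) / 0.27589 = 0.085818 / 0.27589 ≈ 0.3111

PN ≈ 0.311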